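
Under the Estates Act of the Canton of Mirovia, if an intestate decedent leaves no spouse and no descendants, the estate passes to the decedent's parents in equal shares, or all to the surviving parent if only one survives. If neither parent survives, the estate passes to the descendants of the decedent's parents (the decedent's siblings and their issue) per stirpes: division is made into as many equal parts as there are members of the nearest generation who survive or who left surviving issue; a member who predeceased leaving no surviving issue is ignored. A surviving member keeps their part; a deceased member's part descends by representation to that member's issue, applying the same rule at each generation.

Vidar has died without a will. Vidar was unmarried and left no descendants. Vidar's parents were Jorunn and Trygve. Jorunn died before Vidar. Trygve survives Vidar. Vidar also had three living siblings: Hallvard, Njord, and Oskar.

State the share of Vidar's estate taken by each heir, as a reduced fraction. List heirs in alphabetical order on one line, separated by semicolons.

Only one parent, Trygve, survives, so Trygve takes the entire estate. The siblings take nothing because a surviving parent has priority.

Trygve 1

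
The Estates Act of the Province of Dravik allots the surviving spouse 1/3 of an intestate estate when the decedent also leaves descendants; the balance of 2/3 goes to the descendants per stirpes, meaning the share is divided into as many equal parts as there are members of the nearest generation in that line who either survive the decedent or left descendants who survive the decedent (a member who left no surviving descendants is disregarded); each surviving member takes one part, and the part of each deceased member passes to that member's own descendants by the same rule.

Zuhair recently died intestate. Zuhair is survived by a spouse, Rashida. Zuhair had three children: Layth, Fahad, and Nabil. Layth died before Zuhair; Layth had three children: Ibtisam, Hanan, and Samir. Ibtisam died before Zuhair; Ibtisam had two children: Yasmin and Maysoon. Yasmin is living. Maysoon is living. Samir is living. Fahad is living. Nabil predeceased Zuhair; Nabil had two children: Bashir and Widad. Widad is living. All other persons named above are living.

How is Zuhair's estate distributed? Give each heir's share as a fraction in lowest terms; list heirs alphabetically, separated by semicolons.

Bashir 1/9; Fahad 2/9; Hanan 2/27; Maysoon 1/27; Rashida 1/3; Samir 2/27; Widad 1/9; Yasmin 1/27

Rashida, as surviving spouse, takes 1/3.
The remaining 2/3 passes to Zuhair's descendants per stirpes.
The 2/3 is divided into 3 equal shares of 2/9 among Layth, Fahad, Nabil.
Layth predeceased; the 2/9 allotted to Layth's branch passes to Layth's issue by representation.
The 2/9 is divided into 3 equal shares of 2/27 among Ibtisam, Hanan, Samir.
Ibtisam predeceased; the 2/27 allotted to Ibtisam's branch passes to Ibtisam's issue by representation.
The 2/27 is divided into 2 equal shares of 1/27 among Yasmin, Maysoon.
Yasmin is living and takes 1/27.
Maysoon is living and takes 1/27.
Hanan is living and takes 2/27.
Samir is living and takes 2/27.
Fahad is living and takes 2/9.
Nabil predeceased; the 2/9 allotted to Nabil's branch passes to Nabil's issue by representation.
The 2/9 is divided into 2 equal shares of 1/9 among Bashir, Widad.
Bashir is living and takes 1/9.
Widad is living and takes 1/9.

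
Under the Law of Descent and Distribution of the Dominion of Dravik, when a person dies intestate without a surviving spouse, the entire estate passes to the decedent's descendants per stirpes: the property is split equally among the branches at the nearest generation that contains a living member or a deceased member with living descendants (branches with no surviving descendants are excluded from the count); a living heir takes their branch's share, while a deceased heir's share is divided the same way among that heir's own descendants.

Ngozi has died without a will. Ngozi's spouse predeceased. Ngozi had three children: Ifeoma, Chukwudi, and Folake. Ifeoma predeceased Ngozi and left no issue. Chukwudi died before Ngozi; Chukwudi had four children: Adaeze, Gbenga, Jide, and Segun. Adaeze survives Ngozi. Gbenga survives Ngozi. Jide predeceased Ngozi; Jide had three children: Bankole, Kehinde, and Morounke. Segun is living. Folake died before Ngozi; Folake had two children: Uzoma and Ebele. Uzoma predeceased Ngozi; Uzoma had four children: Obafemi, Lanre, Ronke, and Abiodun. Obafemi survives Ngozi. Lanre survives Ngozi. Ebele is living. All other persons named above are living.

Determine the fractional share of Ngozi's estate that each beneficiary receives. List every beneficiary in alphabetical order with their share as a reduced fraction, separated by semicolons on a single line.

There is no surviving spouse, so the entire estate passes to Ngozi's descendants per stirpes.
Ifeoma left no surviving issue, so that branch lapses and is disregarded.
The estate is divided into 2 equal shares of 1/2 among Chukwudi, Folake.
Chukwudi predeceased; the 1/2 allotted to Chukwudi's branch passes to Chukwudi's issue by representation.
The 1/2 is divided into 4 equal shares of 1/8 among Adaeze, Gbenga, Jide, Segun.
Adaeze is living and takes 1/8.
Gbenga is living and takes 1/8.
Jide predeceased; the 1/8 allotted to Jide's branch passes to Jide's issue by representation.
The 1/8 is divided into 3 equal shares of 1/24 among Bankole, Kehinde, Morounke.
Bankole is living and takes 1/24.
Kehinde is living and takes 1/24.
Morounke is living and takes 1/24.
Segun is living and takes 1/8.
Folake predeceased; the 1/2 allotted to Folake's branch passes to Folake's issue by representation.
The 1/2 is divided into 2 equal shares of 1/4 among Uzoma, Ebele.
Uzoma predeceased; the 1/4 allotted to Uzoma's branch passes to Uzoma's issue by representation.
The 1/4 is divided into 4 equal shares of 1/16 among Obafemi, Lanre, Ronke, Abiodun.
Obafemi is living and takes 1/16.
Lanre is living and takes 1/16.
Ronke is living and takes 1/16.
Abiodun is living and takes 1/16.
Ebele is living and takes 1/4.

Abiodun 1/16; Adaeze 1/8; Bankole 1/24; Ebele 1/4; Gbenga 1/8; Kehinde 1/24; Lanre 1/16; Morounke 1/24; Obafemi 1/16; Ronke 1/16; Segun 1/8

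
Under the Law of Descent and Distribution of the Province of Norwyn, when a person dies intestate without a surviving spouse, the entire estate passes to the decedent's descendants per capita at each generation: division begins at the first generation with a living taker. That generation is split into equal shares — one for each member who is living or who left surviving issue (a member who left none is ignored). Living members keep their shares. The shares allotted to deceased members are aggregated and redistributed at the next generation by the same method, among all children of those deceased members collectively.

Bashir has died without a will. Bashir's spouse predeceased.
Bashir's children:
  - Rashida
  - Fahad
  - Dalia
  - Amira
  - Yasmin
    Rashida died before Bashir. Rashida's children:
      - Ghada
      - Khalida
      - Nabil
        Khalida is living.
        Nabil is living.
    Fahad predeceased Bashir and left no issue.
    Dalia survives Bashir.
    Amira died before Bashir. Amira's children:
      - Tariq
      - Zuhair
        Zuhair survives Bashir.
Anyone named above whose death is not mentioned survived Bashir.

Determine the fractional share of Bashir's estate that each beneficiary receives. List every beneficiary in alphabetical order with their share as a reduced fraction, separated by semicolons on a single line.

Dalia 1/4; Ghada 1/10; Khalida 1/10; Nabil 1/10; Tariq 1/10; Yasmin 1/4; Zuhair 1/10

There is no surviving spouse, so the entire estate passes to Bashir's descendants per capita at each generation.
At generation 1 (Rashida, Dalia, Amira, Yasmin) there are 4 shares of (1)/4 = 1/4 each.
Living: Dalia and Yasmin — each takes 1/4.
Deceased: Rashida and Amira. Their combined 1/2 is pooled and carried to generation 2.
At generation 2 (Ghada, Khalida, Nabil, Tariq, Zuhair) there are 5 shares of (1/2)/5 = 1/10 each.
Living: Ghada, Khalida, Nabil, Tariq, and Zuhair — each takes 1/10.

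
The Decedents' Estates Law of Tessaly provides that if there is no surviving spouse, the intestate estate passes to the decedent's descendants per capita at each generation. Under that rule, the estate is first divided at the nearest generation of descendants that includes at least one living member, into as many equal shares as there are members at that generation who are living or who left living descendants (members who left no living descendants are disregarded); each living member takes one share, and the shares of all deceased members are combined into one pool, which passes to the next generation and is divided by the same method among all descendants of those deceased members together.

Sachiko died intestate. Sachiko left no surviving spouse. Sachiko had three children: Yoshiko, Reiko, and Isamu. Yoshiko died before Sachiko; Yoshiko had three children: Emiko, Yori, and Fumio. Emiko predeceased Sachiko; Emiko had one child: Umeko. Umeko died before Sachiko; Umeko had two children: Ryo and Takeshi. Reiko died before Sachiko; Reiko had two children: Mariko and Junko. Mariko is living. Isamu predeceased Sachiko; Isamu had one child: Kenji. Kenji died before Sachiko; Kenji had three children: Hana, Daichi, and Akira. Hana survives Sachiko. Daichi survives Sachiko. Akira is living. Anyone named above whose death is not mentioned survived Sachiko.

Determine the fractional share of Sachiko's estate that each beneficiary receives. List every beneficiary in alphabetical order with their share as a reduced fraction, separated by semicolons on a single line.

Akira 1/12; Daichi 1/12; Fumio 1/6; Hana 1/12; Junko 1/6; Mariko 1/6; Ryo 1/24; Takeshi 1/24; Yori 1/6

There is no surviving spouse, so the entire estate passes to Sachiko's descendants per capita at each generation.
No one at generation 1 (Yoshiko, Reiko, Isamu) is living; moving to the next generation.
At generation 2 (Emiko, Yori, Fumio, Mariko, Junko, Kenji) there are 6 shares of (1)/6 = 1/6 each.
Living: Yori, Fumio, Mariko, and Junko — each takes 1/6.
Deceased: Emiko and Kenji. Their combined 1/3 is pooled and carried to generation 3.
At generation 3 (Umeko, Hana, Daichi, Akira) there are 4 shares of (1/3)/4 = 1/12 each.
Living: Hana, Daichi, and Akira — each takes 1/12.
Deceased: Umeko. That 1/12 share is carried to generation 4.
At generation 4 (Ryo, Takeshi) there are 2 shares of (1/12)/2 = 1/24 each.
Living: Ryo and Takeshi — each takes 1/24.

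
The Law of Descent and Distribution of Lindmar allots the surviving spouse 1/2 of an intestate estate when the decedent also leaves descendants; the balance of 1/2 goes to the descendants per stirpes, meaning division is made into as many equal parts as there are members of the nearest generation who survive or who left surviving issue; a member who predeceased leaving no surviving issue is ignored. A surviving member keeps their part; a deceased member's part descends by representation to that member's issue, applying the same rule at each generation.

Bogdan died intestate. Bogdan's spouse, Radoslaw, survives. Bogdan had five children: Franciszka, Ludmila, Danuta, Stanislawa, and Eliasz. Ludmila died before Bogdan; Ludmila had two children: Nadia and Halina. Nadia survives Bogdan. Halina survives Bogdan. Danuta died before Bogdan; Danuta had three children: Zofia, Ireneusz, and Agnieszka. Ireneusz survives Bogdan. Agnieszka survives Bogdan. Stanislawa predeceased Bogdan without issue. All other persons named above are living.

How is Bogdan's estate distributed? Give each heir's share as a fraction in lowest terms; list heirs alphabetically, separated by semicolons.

Agnieszka 1/24; Eliasz 1/8; Franciszka 1/8; Halina 1/16; Ireneusz 1/24; Nadia 1/16; Radoslaw 1/2; Zofia 1/24

Radoslaw, as surviving spouse, takes 1/2.
The remaining 1/2 passes to Bogdan's descendants per stirpes.
Stanislawa left no surviving issue, so that branch lapses and is disregarded.
The 1/2 is divided into 4 equal shares of 1/8 among Franciszka, Ludmila, Danuta, Eliasz.
Franciszka is living and takes 1/8.
Ludmila predeceased; the 1/8 allotted to Ludmila's branch passes to Ludmila's issue by representation.
The 1/8 is divided into 2 equal shares of 1/16 among Nadia, Halina.
Nadia is living and takes 1/16.
Halina is living and takes 1/16.
Danuta predeceased; the 1/8 allotted to Danuta's branch passes to Danuta's issue by representation.
The 1/8 is divided into 3 equal shares of 1/24 among Zofia, Ireneusz, Agnieszka.
Zofia is living and takes 1/24.
Ireneusz is living and takes 1/24.
Agnieszka is living and takes 1/24.
Eliasz is living and takes 1/8.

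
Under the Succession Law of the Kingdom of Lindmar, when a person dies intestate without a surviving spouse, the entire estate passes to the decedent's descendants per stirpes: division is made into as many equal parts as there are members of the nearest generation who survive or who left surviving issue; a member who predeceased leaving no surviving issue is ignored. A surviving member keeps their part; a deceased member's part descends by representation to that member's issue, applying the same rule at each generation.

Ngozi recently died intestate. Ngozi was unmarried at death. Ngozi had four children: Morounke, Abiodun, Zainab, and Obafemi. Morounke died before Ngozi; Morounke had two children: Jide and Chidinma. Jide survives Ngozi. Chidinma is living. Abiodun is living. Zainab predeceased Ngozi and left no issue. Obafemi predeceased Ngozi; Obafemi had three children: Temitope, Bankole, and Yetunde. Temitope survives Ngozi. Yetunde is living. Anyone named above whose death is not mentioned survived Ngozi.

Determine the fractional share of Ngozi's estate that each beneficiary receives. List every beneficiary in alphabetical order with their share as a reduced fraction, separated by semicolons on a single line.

Abiodun 1/3; Bankole 1/9; Chidinma 1/6; Jide 1/6; Temitope 1/9; Yetunde 1/9

There is no surviving spouse, so the entire estate passes to Ngozi's descendants per stirpes.
Zainab left no surviving issue, so that branch lapses and is disregarded.
The estate is divided into 3 equal shares of 1/3 among Morounke, Abiodun, Obafemi.
Morounke predeceased; the 1/3 allotted to Morounke's branch passes to Morounke's issue by representation.
The 1/3 is divided into 2 equal shares of 1/6 among Jide, Chidinma.
Jide is living and takes 1/6.
Chidinma is living and takes 1/6.
Abiodun is living and takes 1/3.
Obafemi predeceased; the 1/3 allotted to Obafemi's branch passes to Obafemi's issue by representation.
The 1/3 is divided into 3 equal shares of 1/9 among Temitope, Bankole, Yetunde.
Temitope is living and takes 1/9.
Bankole is living and takes 1/9.
Yetunde is living and takes 1/9.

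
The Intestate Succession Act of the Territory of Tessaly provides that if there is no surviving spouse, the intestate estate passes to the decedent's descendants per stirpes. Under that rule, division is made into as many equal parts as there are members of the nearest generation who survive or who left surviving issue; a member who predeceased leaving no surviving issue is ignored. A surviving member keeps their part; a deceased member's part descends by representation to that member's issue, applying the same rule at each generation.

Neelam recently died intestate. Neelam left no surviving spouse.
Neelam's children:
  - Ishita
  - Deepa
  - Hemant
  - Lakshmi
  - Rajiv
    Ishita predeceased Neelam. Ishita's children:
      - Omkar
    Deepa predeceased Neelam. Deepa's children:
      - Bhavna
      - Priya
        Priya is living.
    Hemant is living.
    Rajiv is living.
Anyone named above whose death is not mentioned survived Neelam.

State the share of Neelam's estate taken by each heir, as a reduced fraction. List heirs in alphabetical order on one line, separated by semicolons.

Bhavna 1/10; Hemant 1/5; Lakshmi 1/5; Omkar 1/5; Priya 1/10; Rajiv 1/5

There is no surviving spouse, so the entire estate passes to Neelam's descendants per stirpes.
The estate is divided into 5 equal shares of 1/5 among Ishita, Deepa, Hemant, Lakshmi, Rajiv.
Ishita predeceased; the 1/5 allotted to Ishita's branch passes to Ishita's issue by representation.
Omkar is the sole taker at this level and receives the full 1/5.
Deepa predeceased; the 1/5 allotted to Deepa's branch passes to Deepa's issue by representation.
The 1/5 is divided into 2 equal shares of 1/10 among Bhavna, Priya.
Bhavna is living and takes 1/10.
Priya is living and takes 1/10.
Hemant is living and takes 1/5.
Lakshmi is living and takes 1/5.
Rajiv is living and takes 1/5.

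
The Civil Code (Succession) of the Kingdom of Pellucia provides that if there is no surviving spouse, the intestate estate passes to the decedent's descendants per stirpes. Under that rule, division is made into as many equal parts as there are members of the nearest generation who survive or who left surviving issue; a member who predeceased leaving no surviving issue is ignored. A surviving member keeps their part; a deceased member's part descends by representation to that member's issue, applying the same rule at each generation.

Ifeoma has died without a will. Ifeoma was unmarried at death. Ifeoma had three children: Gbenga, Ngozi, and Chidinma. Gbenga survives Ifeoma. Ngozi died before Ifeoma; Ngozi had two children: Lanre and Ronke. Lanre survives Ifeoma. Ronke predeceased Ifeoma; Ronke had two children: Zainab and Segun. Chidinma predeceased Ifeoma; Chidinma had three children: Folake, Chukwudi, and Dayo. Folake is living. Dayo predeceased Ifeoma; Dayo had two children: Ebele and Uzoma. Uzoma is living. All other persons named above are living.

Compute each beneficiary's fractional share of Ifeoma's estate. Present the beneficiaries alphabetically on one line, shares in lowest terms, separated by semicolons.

There is no surviving spouse, so the entire estate passes to Ifeoma's descendants per stirpes.
The estate is divided into 3 equal shares of 1/3 among Gbenga, Ngozi, Chidinma.
Gbenga is living and takes 1/3.
Ngozi predeceased; the 1/3 allotted to Ngozi's branch passes to Ngozi's issue by representation.
The 1/3 is divided into 2 equal shares of 1/6 among Lanre, Ronke.
Lanre is living and takes 1/6.
Ronke predeceased; the 1/6 allotted to Ronke's branch passes to Ronke's issue by representation.
The 1/6 is divided into 2 equal shares of 1/12 among Zainab, Segun.
Zainab is living and takes 1/12.
Segun is living and takes 1/12.
Chidinma predeceased; the 1/3 allotted to Chidinma's branch passes to Chidinma's issue by representation.
The 1/3 is divided into 3 equal shares of 1/9 among Folake, Chukwudi, Dayo.
Folake is living and takes 1/9.
Chukwudi is living and takes 1/9.
Dayo predeceased; the 1/9 allotted to Dayo's branch passes to Dayo's issue by representation.
The 1/9 is divided into 2 equal shares of 1/18 among Ebele, Uzoma.
Ebele is living and takes 1/18.
Uzoma is living and takes 1/18.

Chukwudi 1/9; Ebele 1/18; Folake 1/9; Gbenga 1/3; Lanre 1/6; Segun 1/12; Uzoma 1/18; Zainab 1/12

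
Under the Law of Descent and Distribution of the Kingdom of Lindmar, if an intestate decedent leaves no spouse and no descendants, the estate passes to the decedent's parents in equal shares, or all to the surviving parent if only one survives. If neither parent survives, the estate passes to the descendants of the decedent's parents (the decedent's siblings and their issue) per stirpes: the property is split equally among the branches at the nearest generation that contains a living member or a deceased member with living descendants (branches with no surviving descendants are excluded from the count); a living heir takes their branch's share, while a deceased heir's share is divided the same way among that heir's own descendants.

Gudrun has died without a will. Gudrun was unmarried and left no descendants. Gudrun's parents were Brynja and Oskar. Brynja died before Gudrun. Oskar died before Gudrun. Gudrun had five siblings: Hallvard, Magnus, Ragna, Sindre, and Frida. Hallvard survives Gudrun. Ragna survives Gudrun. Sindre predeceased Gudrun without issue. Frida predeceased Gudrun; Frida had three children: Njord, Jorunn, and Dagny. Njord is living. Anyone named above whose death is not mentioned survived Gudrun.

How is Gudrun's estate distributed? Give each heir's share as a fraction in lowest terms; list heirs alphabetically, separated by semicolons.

Neither parent survives and there are no descendants, so the estate passes to Gudrun's siblings and their issue per stirpes.
Sindre left no surviving issue, so that branch lapses and is disregarded.
The estate is divided into 4 equal shares of 1/4 among Hallvard, Magnus, Ragna, Frida.
Hallvard is living and takes 1/4.
Magnus is living and takes 1/4.
Ragna is living and takes 1/4.
Frida predeceased; the 1/4 allotted to Frida's branch passes to Frida's issue by representation.
The 1/4 is divided into 3 equal shares of 1/12 among Njord, Jorunn, Dagny.
Njord is living and takes 1/12.
Jorunn is living and takes 1/12.
Dagny is living and takes 1/12.

Dagny 1/12; Hallvard 1/4; Jorunn 1/12; Magnus 1/4; Njord 1/12; Ragna 1/4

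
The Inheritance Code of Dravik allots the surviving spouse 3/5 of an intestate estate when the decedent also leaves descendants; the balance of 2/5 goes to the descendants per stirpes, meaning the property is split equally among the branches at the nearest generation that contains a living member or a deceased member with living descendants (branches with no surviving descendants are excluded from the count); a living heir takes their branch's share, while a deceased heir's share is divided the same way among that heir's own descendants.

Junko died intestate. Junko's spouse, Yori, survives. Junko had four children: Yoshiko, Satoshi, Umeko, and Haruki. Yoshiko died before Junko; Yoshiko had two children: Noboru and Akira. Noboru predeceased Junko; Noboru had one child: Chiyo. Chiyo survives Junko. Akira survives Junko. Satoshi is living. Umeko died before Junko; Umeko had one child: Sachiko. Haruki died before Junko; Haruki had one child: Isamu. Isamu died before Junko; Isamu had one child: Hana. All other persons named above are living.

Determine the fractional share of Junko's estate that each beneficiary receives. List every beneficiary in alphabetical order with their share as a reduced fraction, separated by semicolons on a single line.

Yori, as surviving spouse, takes 3/5.
The remaining 2/5 passes to Junko's descendants per stirpes.
The 2/5 is divided into 4 equal shares of 1/10 among Yoshiko, Satoshi, Umeko, Haruki.
Yoshiko predeceased; the 1/10 allotted to Yoshiko's branch passes to Yoshiko's issue by representation.
The 1/10 is divided into 2 equal shares of 1/20 among Noboru, Akira.
Noboru predeceased; the 1/20 allotted to Noboru's branch passes to Noboru's issue by representation.
Chiyo is the sole taker at this level and receives the full 1/20.
Akira is living and takes 1/20.
Satoshi is living and takes 1/10.
Umeko predeceased; the 1/10 allotted to Umeko's branch passes to Umeko's issue by representation.
Sachiko is the sole taker at this level and receives the full 1/10.
Haruki predeceased; the 1/10 allotted to Haruki's branch passes to Haruki's issue by representation.
Isamu's line is the sole branch at this level, so the full 1/10 passes to Isamu's issue by representation.
Hana is the sole taker at this level and receives the full 1/10.

Akira 1/20; Chiyo 1/20; Hana 1/10; Sachiko 1/10; Satoshi 1/10; Yori 3/5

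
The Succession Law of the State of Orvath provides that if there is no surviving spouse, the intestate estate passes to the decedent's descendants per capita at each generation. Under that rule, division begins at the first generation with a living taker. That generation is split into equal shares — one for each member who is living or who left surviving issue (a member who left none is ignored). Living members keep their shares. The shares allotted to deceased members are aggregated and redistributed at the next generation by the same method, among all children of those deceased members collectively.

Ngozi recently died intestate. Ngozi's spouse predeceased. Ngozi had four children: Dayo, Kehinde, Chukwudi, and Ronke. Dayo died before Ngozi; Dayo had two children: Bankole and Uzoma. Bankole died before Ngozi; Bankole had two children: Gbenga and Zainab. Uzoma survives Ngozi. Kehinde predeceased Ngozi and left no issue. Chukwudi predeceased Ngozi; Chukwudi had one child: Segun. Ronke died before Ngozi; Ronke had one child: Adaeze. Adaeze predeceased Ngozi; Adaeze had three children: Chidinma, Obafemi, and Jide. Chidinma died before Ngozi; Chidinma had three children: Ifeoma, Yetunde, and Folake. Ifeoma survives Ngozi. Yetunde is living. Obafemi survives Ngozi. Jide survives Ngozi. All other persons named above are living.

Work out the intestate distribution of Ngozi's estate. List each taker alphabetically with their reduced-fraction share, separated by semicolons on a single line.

There is no surviving spouse, so the entire estate passes to Ngozi's descendants per capita at each generation.
No one at generation 1 (Dayo, Chukwudi, Ronke) is living; moving to the next generation.
At generation 2 (Bankole, Uzoma, Segun, Adaeze) there are 4 shares of (1)/4 = 1/4 each.
Living: Uzoma and Segun — each takes 1/4.
Deceased: Bankole and Adaeze. Their combined 1/2 is pooled and carried to generation 3.
At generation 3 (Gbenga, Zainab, Chidinma, Obafemi, Jide) there are 5 shares of (1/2)/5 = 1/10 each.
Living: Gbenga, Zainab, Obafemi, and Jide — each takes 1/10.
Deceased: Chidinma. That 1/10 share is carried to generation 4.
At generation 4 (Ifeoma, Yetunde, Folake) there are 3 shares of (1/10)/3 = 1/30 each.
Living: Ifeoma, Yetunde, and Folake — each takes 1/30.

Folake 1/30; Gbenga 1/10; Ifeoma 1/30; Jide 1/10; Obafemi 1/10; Segun 1/4; Uzoma 1/4; Yetunde 1/30; Zainab 1/10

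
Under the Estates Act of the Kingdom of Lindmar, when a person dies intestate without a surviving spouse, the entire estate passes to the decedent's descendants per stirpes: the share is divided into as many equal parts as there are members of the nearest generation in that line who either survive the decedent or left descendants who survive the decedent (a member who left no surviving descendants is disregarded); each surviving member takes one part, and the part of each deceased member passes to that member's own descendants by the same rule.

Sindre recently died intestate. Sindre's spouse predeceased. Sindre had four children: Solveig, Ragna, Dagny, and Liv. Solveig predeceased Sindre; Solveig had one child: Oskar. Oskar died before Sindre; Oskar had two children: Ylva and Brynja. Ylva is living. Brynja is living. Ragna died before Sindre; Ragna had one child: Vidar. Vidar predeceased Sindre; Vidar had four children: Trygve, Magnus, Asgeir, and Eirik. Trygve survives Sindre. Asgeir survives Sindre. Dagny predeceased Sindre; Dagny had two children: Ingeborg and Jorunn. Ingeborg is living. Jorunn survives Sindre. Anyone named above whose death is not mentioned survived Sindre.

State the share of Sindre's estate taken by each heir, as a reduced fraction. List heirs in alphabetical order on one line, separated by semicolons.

Asgeir 1/16; Brynja 1/8; Eirik 1/16; Ingeborg 1/8; Jorunn 1/8; Liv 1/4; Magnus 1/16; Trygve 1/16; Ylva 1/8

There is no surviving spouse, so the entire estate passes to Sindre's descendants per stirpes.
The estate is divided into 4 equal shares of 1/4 among Solveig, Ragna, Dagny, Liv.
Solveig predeceased; the 1/4 allotted to Solveig's branch passes to Solveig's issue by representation.
Oskar's line is the sole branch at this level, so the full 1/4 passes to Oskar's issue by representation.
The 1/4 is divided into 2 equal shares of 1/8 among Ylva, Brynja.
Ylva is living and takes 1/8.
Brynja is living and takes 1/8.
Ragna predeceased; the 1/4 allotted to Ragna's branch passes to Ragna's issue by representation.
Vidar's line is the sole branch at this level, so the full 1/4 passes to Vidar's issue by representation.
The 1/4 is divided into 4 equal shares of 1/16 among Trygve, Magnus, Asgeir, Eirik.
Trygve is living and takes 1/16.
Magnus is living and takes 1/16.
Asgeir is living and takes 1/16.
Eirik is living and takes 1/16.
Dagny predeceased; the 1/4 allotted to Dagny's branch passes to Dagny's issue by representation.
The 1/4 is divided into 2 equal shares of 1/8 among Ingeborg, Jorunn.
Ingeborg is living and takes 1/8.
Jorunn is living and takes 1/8.
Liv is living and takes 1/4.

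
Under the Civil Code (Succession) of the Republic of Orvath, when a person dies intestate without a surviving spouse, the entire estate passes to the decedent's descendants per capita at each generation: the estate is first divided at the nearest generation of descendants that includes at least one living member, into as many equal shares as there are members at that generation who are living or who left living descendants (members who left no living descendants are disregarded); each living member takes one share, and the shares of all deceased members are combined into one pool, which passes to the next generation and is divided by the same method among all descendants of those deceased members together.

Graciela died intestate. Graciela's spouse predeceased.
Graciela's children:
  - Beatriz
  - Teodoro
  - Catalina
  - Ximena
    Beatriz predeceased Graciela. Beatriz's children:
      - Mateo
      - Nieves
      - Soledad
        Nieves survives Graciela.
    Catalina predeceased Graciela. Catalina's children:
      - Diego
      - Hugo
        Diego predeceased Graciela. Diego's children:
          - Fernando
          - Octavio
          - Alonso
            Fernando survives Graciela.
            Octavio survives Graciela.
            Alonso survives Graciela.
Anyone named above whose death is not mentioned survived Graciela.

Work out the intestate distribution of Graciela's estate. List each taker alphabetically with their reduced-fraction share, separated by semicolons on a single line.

Alonso 1/30; Fernando 1/30; Hugo 1/10; Mateo 1/10; Nieves 1/10; Octavio 1/30; Soledad 1/10; Teodoro 1/4; Ximena 1/4

There is no surviving spouse, so the entire estate passes to Graciela's descendants per capita at each generation.
At generation 1 (Beatriz, Teodoro, Catalina, Ximena) there are 4 shares of (1)/4 = 1/4 each.
Living: Teodoro and Ximena — each takes 1/4.
Deceased: Beatriz and Catalina. Their combined 1/2 is pooled and carried to generation 2.
At generation 2 (Mateo, Nieves, Soledad, Diego, Hugo) there are 5 shares of (1/2)/5 = 1/10 each.
Living: Mateo, Nieves, Soledad, and Hugo — each takes 1/10.
Deceased: Diego. That 1/10 share is carried to generation 3.
At generation 3 (Fernando, Octavio, Alonso) there are 3 shares of (1/10)/3 = 1/30 each.
Living: Fernando, Octavio, and Alonso — each takes 1/30.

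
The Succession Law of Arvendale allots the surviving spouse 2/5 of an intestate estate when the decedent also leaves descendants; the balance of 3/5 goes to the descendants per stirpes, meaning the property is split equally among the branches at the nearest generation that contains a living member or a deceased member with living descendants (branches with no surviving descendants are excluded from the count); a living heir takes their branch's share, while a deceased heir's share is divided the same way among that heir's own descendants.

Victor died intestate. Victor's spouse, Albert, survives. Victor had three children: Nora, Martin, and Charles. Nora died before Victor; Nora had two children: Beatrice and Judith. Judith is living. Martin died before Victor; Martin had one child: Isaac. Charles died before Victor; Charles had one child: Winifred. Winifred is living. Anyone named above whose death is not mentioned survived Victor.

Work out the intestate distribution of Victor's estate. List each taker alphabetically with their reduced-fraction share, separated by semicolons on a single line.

Albert 2/5; Beatrice 1/10; Isaac 1/5; Judith 1/10; Winifred 1/5

Albert, as surviving spouse, takes 2/5.
The remaining 3/5 passes to Victor's descendants per stirpes.
The 3/5 is divided into 3 equal shares of 1/5 among Nora, Martin, Charles.
Nora predeceased; the 1/5 allotted to Nora's branch passes to Nora's issue by representation.
The 1/5 is divided into 2 equal shares of 1/10 among Beatrice, Judith.
Beatrice is living and takes 1/10.
Judith is living and takes 1/10.
Martin predeceased; the 1/5 allotted to Martin's branch passes to Martin's issue by representation.
Isaac is the sole taker at this level and receives the full 1/5.
Charles predeceased; the 1/5 allotted to Charles's branch passes to Charles's issue by representation.
Winifred is the sole taker at this level and receives the full 1/5.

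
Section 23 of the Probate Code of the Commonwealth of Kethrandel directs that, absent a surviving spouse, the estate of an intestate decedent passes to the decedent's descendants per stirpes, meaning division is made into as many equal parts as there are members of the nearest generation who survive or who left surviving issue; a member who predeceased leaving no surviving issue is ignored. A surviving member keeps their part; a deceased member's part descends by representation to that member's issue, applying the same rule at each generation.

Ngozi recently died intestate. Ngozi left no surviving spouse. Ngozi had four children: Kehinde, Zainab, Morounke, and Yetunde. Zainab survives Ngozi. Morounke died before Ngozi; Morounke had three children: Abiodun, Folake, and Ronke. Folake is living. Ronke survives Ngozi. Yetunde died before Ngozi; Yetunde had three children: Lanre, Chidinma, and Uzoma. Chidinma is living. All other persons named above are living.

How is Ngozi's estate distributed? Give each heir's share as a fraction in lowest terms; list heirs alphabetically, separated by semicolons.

Abiodun 1/12; Chidinma 1/12; Folake 1/12; Kehinde 1/4; Lanre 1/12; Ronke 1/12; Uzoma 1/12; Zainab 1/4

There is no surviving spouse, so the entire estate passes to Ngozi's descendants per stirpes.
The estate is divided into 4 equal shares of 1/4 among Kehinde, Zainab, Morounke, Yetunde.
Kehinde is living and takes 1/4.
Zainab is living and takes 1/4.
Morounke predeceased; the 1/4 allotted to Morounke's branch passes to Morounke's issue by representation.
The 1/4 is divided into 3 equal shares of 1/12 among Abiodun, Folake, Ronke.
Abiodun is living and takes 1/12.
Folake is living and takes 1/12.
Ronke is living and takes 1/12.
Yetunde predeceased; the 1/4 allotted to Yetunde's branch passes to Yetunde's issue by representation.
The 1/4 is divided into 3 equal shares of 1/12 among Lanre, Chidinma, Uzoma.
Lanre is living and takes 1/12.
Chidinma is living and takes 1/12.
Uzoma is living and takes 1/12.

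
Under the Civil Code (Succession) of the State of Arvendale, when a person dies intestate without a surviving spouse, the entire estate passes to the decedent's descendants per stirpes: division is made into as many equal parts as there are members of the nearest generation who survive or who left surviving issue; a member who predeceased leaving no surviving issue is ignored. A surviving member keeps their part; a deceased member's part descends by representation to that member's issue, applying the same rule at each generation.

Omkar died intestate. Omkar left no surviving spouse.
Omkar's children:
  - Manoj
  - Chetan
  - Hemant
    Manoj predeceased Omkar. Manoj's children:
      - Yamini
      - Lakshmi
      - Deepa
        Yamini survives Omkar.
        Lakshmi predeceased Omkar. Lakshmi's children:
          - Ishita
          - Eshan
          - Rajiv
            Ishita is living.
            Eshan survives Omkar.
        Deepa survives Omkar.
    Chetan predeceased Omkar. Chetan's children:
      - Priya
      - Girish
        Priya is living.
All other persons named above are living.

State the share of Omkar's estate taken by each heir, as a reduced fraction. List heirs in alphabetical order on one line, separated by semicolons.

There is no surviving spouse, so the entire estate passes to Omkar's descendants per stirpes.
The estate is divided into 3 equal shares of 1/3 among Manoj, Chetan, Hemant.
Manoj predeceased; the 1/3 allotted to Manoj's branch passes to Manoj's issue by representation.
The 1/3 is divided into 3 equal shares of 1/9 among Yamini, Lakshmi, Deepa.
Yamini is living and takes 1/9.
Lakshmi predeceased; the 1/9 allotted to Lakshmi's branch passes to Lakshmi's issue by representation.
The 1/9 is divided into 3 equal shares of 1/27 among Ishita, Eshan, Rajiv.
Ishita is living and takes 1/27.
Eshan is living and takes 1/27.
Rajiv is living and takes 1/27.
Deepa is living and takes 1/9.
Chetan predeceased; the 1/3 allotted to Chetan's branch passes to Chetan's issue by representation.
The 1/3 is divided into 2 equal shares of 1/6 among Priya, Girish.
Priya is living and takes 1/6.
Girish is living and takes 1/6.
Hemant is living and takes 1/3.

Deepa 1/9; Eshan 1/27; Girish 1/6; Hemant 1/3; Ishita 1/27; Priya 1/6; Rajiv 1/27; Yamini 1/9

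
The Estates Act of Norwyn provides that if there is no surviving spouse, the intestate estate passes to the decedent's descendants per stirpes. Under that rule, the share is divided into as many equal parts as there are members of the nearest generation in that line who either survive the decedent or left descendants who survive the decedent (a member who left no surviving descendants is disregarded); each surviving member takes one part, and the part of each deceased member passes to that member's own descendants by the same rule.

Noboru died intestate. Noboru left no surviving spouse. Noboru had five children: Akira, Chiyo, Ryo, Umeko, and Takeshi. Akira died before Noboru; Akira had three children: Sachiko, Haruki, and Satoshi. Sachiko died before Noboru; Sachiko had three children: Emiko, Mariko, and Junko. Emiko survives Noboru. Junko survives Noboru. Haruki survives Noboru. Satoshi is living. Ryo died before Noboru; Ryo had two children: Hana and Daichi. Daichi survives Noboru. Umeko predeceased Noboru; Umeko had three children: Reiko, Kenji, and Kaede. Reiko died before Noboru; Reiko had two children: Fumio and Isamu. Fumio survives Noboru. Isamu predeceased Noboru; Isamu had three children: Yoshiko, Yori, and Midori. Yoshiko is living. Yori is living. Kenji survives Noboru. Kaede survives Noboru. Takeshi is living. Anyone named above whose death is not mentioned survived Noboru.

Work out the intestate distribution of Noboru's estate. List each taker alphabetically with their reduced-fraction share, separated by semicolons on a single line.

Chiyo 1/5; Daichi 1/10; Emiko 1/45; Fumio 1/30; Hana 1/10; Haruki 1/15; Junko 1/45; Kaede 1/15; Kenji 1/15; Mariko 1/45; Midori 1/90; Satoshi 1/15; Takeshi 1/5; Yori 1/90; Yoshiko 1/90

There is no surviving spouse, so the entire estate passes to Noboru's descendants per stirpes.
The estate is divided into 5 equal shares of 1/5 among Akira, Chiyo, Ryo, Umeko, Takeshi.
Akira predeceased; the 1/5 allotted to Akira's branch passes to Akira's issue by representation.
The 1/5 is divided into 3 equal shares of 1/15 among Sachiko, Haruki, Satoshi.
Sachiko predeceased; the 1/15 allotted to Sachiko's branch passes to Sachiko's issue by representation.
The 1/15 is divided into 3 equal shares of 1/45 among Emiko, Mariko, Junko.
Emiko is living and takes 1/45.
Mariko is living and takes 1/45.
Junko is living and takes 1/45.
Haruki is living and takes 1/15.
Satoshi is living and takes 1/15.
Chiyo is living and takes 1/5.
Ryo predeceased; the 1/5 allotted to Ryo's branch passes to Ryo's issue by representation.
The 1/5 is divided into 2 equal shares of 1/10 among Hana, Daichi.
Hana is living and takes 1/10.
Daichi is living and takes 1/10.
Umeko predeceased; the 1/5 allotted to Umeko's branch passes to Umeko's issue by representation.
The 1/5 is divided into 3 equal shares of 1/15 among Reiko, Kenji, Kaede.
Reiko predeceased; the 1/15 allotted to Reiko's branch passes to Reiko's issue by representation.
The 1/15 is divided into 2 equal shares of 1/30 among Fumio, Isamu.
Fumio is living and takes 1/30.
Isamu predeceased; the 1/30 allotted to Isamu's branch passes to Isamu's issue by representation.
The 1/30 is divided into 3 equal shares of 1/90 among Yoshiko, Yori, Midori.
Yoshiko is living and takes 1/90.
Yori is living and takes 1/90.
Midori is living and takes 1/90.
Kenji is living and takes 1/15.
Kaede is living and takes 1/15.
Takeshi is living and takes 1/5.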